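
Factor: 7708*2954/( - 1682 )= -2^2*7^1*29^( - 2)*41^1*47^1*211^1 = - 11384716/841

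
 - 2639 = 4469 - 7108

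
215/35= 43/7 = 6.14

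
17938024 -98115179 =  - 80177155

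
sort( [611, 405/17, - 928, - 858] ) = [ - 928, - 858,405/17,611] 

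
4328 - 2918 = 1410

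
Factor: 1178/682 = 11^(-1 )*19^1 = 19/11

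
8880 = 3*2960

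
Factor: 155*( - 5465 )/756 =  - 847075/756 =-2^( - 2) * 3^( - 3 ) *5^2*7^( - 1) * 31^1*1093^1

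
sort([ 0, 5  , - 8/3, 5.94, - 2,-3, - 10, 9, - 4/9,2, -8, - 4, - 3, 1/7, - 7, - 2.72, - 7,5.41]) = [ - 10 , - 8, - 7, - 7 , - 4 , - 3, - 3, - 2.72, - 8/3, - 2, - 4/9, 0 , 1/7,2,  5,5.41, 5.94, 9] 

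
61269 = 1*61269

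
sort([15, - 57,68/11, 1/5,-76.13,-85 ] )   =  [ - 85,-76.13, - 57, 1/5,68/11, 15]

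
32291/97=332+87/97 = 332.90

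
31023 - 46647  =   - 15624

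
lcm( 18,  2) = 18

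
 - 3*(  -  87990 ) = 263970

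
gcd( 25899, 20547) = 3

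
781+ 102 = 883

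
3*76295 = 228885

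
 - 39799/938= - 43 + 535/938 = - 42.43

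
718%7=4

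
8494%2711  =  361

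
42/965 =42/965 = 0.04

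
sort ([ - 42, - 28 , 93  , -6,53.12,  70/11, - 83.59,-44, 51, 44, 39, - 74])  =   [  -  83.59 , - 74, - 44, - 42,  -  28,-6 , 70/11, 39, 44, 51, 53.12,93] 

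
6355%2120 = 2115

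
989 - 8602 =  - 7613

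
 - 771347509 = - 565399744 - 205947765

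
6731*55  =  370205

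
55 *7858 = 432190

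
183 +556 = 739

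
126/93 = 1  +  11/31  =  1.35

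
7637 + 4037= 11674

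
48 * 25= 1200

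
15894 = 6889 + 9005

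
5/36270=1/7254  =  0.00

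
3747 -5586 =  - 1839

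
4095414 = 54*75841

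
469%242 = 227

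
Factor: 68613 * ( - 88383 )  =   - 6064222779 = -3^2*17^1*1733^1*22871^1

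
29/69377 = 29/69377 =0.00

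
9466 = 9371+95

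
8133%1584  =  213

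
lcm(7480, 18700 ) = 37400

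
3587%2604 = 983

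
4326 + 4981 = 9307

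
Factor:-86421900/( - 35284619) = 2^2*3^1*5^2*29^( - 1 )*271^1 * 1063^1 * 1216711^ ( - 1)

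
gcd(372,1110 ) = 6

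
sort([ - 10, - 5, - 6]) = [  -  10,-6, - 5 ]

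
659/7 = 659/7 = 94.14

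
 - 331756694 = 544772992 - 876529686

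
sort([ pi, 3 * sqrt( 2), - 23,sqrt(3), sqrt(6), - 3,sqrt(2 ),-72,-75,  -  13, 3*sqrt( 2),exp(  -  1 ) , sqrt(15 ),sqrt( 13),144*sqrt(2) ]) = [ - 75,  -  72, - 23, - 13, - 3,exp( - 1 ),sqrt( 2),sqrt( 3)  ,  sqrt(6), pi,sqrt(13),sqrt( 15), 3*sqrt(2 ),3*sqrt( 2), 144*sqrt(2)]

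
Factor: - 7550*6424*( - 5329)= 258462894800 = 2^4*5^2*11^1 *73^3 * 151^1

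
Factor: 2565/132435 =19/981 = 3^( - 2 ) * 19^1*109^( - 1)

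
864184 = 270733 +593451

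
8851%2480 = 1411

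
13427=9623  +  3804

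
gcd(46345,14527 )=1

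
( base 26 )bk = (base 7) 615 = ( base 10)306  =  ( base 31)9r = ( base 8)462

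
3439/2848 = 3439/2848 = 1.21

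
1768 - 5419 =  - 3651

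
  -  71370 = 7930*( - 9)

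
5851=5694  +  157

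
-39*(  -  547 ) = 21333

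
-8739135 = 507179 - 9246314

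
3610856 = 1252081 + 2358775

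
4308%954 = 492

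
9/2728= 9/2728 = 0.00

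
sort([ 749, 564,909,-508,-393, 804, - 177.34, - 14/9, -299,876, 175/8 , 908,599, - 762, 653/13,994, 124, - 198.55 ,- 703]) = [ - 762, - 703, - 508, - 393, - 299,-198.55, - 177.34,  -  14/9, 175/8, 653/13, 124, 564, 599, 749,804,  876,908,  909, 994 ]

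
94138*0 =0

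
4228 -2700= 1528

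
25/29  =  25/29 = 0.86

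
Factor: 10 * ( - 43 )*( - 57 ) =24510 = 2^1 * 3^1 * 5^1*19^1 * 43^1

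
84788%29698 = 25392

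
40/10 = 4 = 4.00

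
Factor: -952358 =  - 2^1*11^1*73^1*593^1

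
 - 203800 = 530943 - 734743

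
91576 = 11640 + 79936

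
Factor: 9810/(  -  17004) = - 15/26 = -2^( - 1)*3^1 *5^1*13^( -1 )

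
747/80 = 747/80= 9.34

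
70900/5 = 14180=14180.00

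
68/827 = 68/827 = 0.08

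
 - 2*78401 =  - 156802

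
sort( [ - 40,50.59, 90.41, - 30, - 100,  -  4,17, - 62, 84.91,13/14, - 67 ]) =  [ - 100, - 67,-62, - 40, - 30,  -  4, 13/14,17,50.59,84.91,90.41 ]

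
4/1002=2/501 = 0.00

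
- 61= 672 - 733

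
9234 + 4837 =14071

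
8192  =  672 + 7520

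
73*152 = 11096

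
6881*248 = 1706488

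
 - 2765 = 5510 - 8275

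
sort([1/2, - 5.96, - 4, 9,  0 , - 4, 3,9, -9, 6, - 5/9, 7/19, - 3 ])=[ - 9 , - 5.96, - 4, - 4, - 3, - 5/9, 0 , 7/19,1/2,3,6,  9, 9 ]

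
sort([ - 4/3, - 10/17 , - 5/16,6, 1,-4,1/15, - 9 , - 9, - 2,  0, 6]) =[ - 9,-9, - 4, - 2, - 4/3, - 10/17, - 5/16,0, 1/15,  1, 6, 6] 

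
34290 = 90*381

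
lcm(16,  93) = 1488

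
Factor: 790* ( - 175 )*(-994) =2^2*5^3*7^2*71^1*79^1 = 137420500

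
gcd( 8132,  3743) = 19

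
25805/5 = 5161 = 5161.00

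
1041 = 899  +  142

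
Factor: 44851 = 44851^1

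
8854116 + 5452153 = 14306269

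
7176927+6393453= 13570380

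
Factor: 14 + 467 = 13^1*37^1=481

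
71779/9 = 71779/9 = 7975.44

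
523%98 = 33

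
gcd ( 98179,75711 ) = 1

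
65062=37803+27259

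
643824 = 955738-311914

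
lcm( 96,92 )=2208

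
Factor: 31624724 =2^2* 23^1*139^1*2473^1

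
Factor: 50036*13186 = 659774696 = 2^3*7^1*19^1*347^1*1787^1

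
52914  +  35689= 88603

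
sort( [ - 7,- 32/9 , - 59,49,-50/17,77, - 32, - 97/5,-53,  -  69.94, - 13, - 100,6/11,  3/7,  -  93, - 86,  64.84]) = [  -  100, - 93 ,-86,-69.94, - 59, - 53,  -  32,-97/5,-13, - 7, - 32/9,-50/17,3/7,  6/11 , 49,64.84,77]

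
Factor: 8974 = 2^1*7^1*641^1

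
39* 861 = 33579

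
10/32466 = 5/16233 =0.00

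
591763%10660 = 5463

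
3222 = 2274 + 948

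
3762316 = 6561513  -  2799197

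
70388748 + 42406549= 112795297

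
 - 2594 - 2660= - 5254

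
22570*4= 90280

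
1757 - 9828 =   -  8071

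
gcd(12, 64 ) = 4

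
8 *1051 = 8408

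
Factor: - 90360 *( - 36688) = 2^7*3^2*5^1*251^1*2293^1=3315127680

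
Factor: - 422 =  - 2^1*211^1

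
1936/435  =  4+ 196/435=4.45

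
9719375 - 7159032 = 2560343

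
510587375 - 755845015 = -245257640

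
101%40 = 21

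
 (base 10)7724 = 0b1111000101100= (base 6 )55432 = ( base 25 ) c8o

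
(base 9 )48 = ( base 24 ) 1K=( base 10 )44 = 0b101100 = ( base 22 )20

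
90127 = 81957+8170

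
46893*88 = 4126584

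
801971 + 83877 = 885848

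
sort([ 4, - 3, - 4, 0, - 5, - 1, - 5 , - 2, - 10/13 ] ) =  [-5, - 5, - 4, - 3, - 2, - 1, - 10/13,0,4]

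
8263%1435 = 1088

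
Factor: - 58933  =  -7^1*8419^1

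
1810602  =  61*29682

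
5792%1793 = 413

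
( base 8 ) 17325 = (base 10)7893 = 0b1111011010101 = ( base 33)786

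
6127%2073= 1981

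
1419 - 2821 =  - 1402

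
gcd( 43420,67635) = 835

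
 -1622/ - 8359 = 1622/8359 = 0.19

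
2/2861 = 2/2861 = 0.00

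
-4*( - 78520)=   314080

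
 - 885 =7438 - 8323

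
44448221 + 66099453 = 110547674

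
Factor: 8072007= 3^1*103^1*151^1*173^1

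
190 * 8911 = 1693090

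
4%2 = 0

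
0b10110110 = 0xB6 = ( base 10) 182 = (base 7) 350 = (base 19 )9b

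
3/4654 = 3/4654 = 0.00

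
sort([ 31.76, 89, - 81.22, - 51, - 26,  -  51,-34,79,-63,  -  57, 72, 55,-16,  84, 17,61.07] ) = [ - 81.22, - 63, - 57, - 51,-51, - 34, - 26, -16,17,31.76,55,61.07 , 72,79, 84,89 ]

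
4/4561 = 4/4561 = 0.00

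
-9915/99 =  - 3305/33  =  - 100.15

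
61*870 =53070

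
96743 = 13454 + 83289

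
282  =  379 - 97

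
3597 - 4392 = -795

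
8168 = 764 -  - 7404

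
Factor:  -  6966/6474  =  -3^3* 13^( - 1)*43^1*83^(  -  1) = - 1161/1079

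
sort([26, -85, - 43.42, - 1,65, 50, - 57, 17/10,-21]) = [ - 85,-57, - 43.42,-21,-1,  17/10, 26, 50, 65 ] 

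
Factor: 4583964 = 2^2*3^1* 7^1*11^3*41^1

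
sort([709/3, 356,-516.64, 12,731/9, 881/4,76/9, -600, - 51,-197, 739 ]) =[ - 600, - 516.64, - 197 , - 51,76/9,12, 731/9 , 881/4,709/3, 356, 739]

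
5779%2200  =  1379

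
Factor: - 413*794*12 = - 2^3*3^1*7^1*59^1*397^1 = -3935064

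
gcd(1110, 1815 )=15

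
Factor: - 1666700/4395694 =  - 833350/2197847 = -2^1*5^2*7^1 * 2381^1 * 2197847^( - 1)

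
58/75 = 58/75 = 0.77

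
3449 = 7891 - 4442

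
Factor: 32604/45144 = 13/18 = 2^(  -  1 )*3^(  -  2 ) * 13^1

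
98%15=8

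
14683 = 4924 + 9759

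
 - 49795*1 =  - 49795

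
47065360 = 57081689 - 10016329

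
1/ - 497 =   -  1/497 =-  0.00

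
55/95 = 11/19= 0.58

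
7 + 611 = 618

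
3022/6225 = 3022/6225  =  0.49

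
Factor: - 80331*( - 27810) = 2234005110 = 2^1*3^4*5^1*103^1*26777^1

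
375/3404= 375/3404 = 0.11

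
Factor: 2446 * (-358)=  -  2^2 * 179^1*1223^1 =- 875668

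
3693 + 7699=11392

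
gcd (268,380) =4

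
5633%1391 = 69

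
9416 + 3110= 12526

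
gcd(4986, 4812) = 6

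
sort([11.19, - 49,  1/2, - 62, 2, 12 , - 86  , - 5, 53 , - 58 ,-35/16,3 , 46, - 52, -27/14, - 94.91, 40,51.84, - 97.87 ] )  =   [ - 97.87, - 94.91, - 86 , - 62,-58 , - 52, - 49 , - 5, - 35/16,-27/14 , 1/2,  2 , 3, 11.19 , 12, 40,46,51.84, 53]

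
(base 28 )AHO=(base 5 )231330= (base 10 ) 8340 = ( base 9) 12386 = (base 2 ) 10000010010100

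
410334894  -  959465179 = - 549130285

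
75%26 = 23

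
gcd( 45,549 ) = 9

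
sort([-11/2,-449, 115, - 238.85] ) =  [ - 449, - 238.85,-11/2,  115 ]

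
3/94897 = 3/94897 = 0.00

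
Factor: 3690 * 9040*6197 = 206717047200 =2^5 * 3^2*5^2*41^1*113^1*6197^1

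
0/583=0 = 0.00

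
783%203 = 174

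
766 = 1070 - 304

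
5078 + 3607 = 8685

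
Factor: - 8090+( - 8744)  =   - 16834=-  2^1*19^1*443^1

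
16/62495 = 16/62495 = 0.00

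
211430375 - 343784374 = -132353999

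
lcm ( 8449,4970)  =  84490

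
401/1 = 401= 401.00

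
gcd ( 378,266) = 14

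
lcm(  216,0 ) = 0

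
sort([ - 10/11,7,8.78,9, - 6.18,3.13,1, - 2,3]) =[ - 6.18, -2, - 10/11,1, 3,3.13,7, 8.78,9] 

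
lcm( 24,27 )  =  216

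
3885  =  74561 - 70676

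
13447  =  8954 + 4493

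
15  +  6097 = 6112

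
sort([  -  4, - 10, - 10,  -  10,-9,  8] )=[ -10, - 10, - 10, - 9, - 4, 8 ]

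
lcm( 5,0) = 0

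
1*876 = 876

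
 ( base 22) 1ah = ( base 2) 1011010001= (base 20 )1g1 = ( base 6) 3201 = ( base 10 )721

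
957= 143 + 814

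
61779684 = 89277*692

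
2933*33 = 96789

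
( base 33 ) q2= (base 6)3552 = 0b1101011100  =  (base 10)860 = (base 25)19A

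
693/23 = 693/23 = 30.13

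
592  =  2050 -1458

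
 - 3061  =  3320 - 6381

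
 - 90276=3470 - 93746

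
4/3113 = 4/3113 = 0.00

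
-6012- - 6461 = 449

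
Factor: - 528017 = -7^1*  75431^1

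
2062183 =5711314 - 3649131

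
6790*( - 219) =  - 1487010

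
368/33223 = 368/33223 = 0.01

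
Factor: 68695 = 5^1*11^1*1249^1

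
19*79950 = 1519050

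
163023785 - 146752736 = 16271049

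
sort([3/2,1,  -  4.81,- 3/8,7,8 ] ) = [ - 4.81, - 3/8, 1,3/2,  7,8]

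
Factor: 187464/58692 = 214/67 = 2^1*67^( - 1)*107^1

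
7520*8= 60160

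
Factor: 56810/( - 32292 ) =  - 2^( - 1) * 3^( - 3)*5^1*19^1 = -95/54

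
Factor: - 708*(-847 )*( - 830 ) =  - 2^3*3^1*5^1 * 7^1*11^2*59^1*83^1 = - 497731080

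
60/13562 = 30/6781 = 0.00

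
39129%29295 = 9834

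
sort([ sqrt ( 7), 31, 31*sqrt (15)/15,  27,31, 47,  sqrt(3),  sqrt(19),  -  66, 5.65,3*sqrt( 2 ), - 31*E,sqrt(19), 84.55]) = [-31  *  E, - 66,  sqrt(  3),sqrt ( 7), 3*sqrt(2 ), sqrt(19), sqrt( 19 ),5.65,  31*sqrt ( 15) /15, 27, 31, 31,47,  84.55 ]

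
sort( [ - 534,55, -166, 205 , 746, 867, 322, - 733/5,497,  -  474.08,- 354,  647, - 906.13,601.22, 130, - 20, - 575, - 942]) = [ - 942, - 906.13, - 575, - 534, -474.08, - 354,-166, - 733/5, - 20,55,130,205,322,497, 601.22,  647,746,867] 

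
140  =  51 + 89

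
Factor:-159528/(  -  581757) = 2^3*11^( - 1 )*23^1*61^( - 1 )=184/671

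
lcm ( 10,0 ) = 0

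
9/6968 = 9/6968 =0.00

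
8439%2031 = 315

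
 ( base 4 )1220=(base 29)3H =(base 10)104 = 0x68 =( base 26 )40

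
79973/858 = 93 + 179/858  =  93.21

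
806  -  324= 482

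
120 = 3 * 40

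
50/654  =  25/327=0.08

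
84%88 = 84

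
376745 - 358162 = 18583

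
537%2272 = 537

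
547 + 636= 1183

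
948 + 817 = 1765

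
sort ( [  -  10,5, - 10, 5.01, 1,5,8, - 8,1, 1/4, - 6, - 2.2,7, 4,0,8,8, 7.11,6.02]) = [ - 10, - 10, - 8 , - 6, - 2.2,0,1/4, 1, 1,4, 5,5,5.01 , 6.02,7,7.11,  8,8,8]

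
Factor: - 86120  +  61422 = - 24698=- 2^1*53^1*233^1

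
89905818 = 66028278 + 23877540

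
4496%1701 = 1094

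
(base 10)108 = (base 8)154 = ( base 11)99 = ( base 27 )40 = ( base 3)11000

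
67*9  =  603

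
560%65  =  40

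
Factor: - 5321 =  - 17^1*313^1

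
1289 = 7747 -6458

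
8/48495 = 8/48495 = 0.00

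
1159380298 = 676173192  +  483207106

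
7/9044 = 1/1292   =  0.00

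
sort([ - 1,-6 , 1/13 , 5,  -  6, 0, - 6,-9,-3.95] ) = [- 9, - 6, - 6, - 6,- 3.95,-1,0, 1/13, 5] 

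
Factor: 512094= 2^1*3^1*11^1*7759^1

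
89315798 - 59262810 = 30052988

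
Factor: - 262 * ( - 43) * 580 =2^3 * 5^1*29^1*43^1*131^1 = 6534280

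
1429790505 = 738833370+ 690957135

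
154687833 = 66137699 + 88550134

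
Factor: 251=251^1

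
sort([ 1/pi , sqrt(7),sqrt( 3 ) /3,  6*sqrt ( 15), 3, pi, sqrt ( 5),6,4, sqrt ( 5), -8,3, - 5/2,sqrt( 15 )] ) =[- 8,-5/2,1/pi,sqrt ( 3 ) /3,sqrt( 5),sqrt( 5), sqrt (7), 3 , 3,pi,  sqrt( 15 ),4,6, 6*sqrt(15)] 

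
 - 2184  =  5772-7956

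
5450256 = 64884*84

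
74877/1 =74877 = 74877.00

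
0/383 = 0 = 0.00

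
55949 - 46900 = 9049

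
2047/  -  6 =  - 2047/6 = -341.17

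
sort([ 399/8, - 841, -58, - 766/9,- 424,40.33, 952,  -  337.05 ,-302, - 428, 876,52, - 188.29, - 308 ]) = [ -841, - 428, - 424,-337.05 , - 308,  -  302, - 188.29, -766/9, -58,40.33 , 399/8, 52, 876, 952 ] 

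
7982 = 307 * 26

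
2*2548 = 5096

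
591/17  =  591/17 = 34.76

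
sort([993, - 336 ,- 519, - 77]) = [ - 519,- 336 ,- 77,993 ] 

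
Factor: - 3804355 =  - 5^1 * 760871^1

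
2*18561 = 37122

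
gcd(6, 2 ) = 2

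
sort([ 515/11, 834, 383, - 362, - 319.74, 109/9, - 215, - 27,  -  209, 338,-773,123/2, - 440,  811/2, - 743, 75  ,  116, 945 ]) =[ - 773, - 743, - 440, - 362, - 319.74, - 215, - 209, - 27,109/9, 515/11, 123/2, 75, 116, 338, 383, 811/2, 834, 945]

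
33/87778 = 33/87778 = 0.00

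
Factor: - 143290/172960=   -  2^( - 4)*7^1*47^( - 1 )*89^1=- 623/752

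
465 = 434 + 31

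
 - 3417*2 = - 6834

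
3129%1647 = 1482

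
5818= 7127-1309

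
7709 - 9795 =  -2086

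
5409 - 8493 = -3084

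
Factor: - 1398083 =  - 1398083^1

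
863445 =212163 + 651282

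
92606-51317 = 41289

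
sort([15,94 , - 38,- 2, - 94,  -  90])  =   [  -  94,  -  90,  -  38, - 2, 15,  94]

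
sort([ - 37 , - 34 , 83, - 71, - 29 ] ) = [ - 71, - 37,-34, - 29,  83]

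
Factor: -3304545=-3^1*5^1*17^1*12959^1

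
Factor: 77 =7^1*11^1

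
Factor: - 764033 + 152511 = - 611522 = - 2^1*305761^1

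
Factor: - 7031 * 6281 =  - 11^1*79^1 *89^1*571^1 = - 44161711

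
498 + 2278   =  2776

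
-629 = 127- 756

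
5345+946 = 6291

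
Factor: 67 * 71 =67^1 *71^1 = 4757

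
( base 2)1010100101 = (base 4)22211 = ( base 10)677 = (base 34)jv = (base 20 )1dh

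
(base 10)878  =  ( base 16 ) 36E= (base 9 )1175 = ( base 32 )RE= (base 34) PS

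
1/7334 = 1/7334 = 0.00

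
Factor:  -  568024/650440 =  - 703/805 = - 5^( - 1 )*7^( - 1)*19^1*23^( -1 )*37^1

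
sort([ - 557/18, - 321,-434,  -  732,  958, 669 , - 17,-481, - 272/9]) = [ - 732,-481 , - 434, - 321,  -  557/18, - 272/9, - 17,669, 958 ]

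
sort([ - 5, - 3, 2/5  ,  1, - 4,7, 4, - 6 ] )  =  [-6,  -  5, - 4, - 3, 2/5, 1, 4,7]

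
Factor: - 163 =-163^1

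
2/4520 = 1/2260   =  0.00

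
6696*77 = 515592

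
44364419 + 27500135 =71864554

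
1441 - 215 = 1226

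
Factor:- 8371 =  - 11^1 * 761^1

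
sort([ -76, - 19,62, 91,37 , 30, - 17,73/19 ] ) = [ - 76, - 19,-17 , 73/19,  30,37,62, 91] 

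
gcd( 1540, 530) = 10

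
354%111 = 21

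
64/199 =64/199 =0.32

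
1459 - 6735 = -5276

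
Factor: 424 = 2^3 * 53^1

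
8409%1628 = 269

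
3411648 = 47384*72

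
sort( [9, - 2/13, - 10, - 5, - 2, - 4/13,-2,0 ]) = [-10 ,-5,-2, - 2, - 4/13, - 2/13,0,  9 ]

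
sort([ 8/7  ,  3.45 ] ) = [ 8/7,3.45]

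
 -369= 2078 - 2447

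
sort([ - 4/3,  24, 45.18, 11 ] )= [ - 4/3,  11,24,45.18] 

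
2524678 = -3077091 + 5601769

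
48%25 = 23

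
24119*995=23998405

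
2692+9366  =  12058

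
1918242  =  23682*81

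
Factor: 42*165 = 6930 =2^1*3^2*  5^1 * 7^1*11^1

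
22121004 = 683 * 32388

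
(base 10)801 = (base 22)1e9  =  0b1100100001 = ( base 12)569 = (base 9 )1080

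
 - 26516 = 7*(-3788 ) 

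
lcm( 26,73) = 1898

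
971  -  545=426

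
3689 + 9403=13092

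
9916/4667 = 9916/4667 = 2.12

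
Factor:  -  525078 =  - 2^1*3^2*31^1 * 941^1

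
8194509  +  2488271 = 10682780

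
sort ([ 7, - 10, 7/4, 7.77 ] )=[ - 10, 7/4,  7, 7.77]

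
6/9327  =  2/3109 =0.00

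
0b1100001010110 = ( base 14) 23B0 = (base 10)6230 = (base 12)3732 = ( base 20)FBA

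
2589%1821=768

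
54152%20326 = 13500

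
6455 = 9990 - 3535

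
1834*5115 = 9380910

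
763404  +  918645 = 1682049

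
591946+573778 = 1165724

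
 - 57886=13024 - 70910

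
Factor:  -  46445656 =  - 2^3*37^1*173^1*907^1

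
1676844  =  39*42996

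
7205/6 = 7205/6 =1200.83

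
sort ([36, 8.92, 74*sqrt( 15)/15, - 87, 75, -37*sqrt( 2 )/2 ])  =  [ - 87, - 37  *  sqrt (2) /2, 8.92,74 * sqrt( 15)/15,36,75]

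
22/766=11/383 = 0.03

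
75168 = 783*96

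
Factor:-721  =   - 7^1*103^1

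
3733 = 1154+2579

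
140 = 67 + 73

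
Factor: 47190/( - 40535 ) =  - 78/67 = - 2^1*3^1*13^1*67^( - 1)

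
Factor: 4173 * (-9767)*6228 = -253838899548  =  -  2^2*3^3*13^1*107^1*173^1 * 9767^1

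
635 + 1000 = 1635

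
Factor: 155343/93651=977/589 = 19^( - 1) *31^ (-1 )*977^1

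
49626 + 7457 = 57083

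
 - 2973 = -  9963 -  - 6990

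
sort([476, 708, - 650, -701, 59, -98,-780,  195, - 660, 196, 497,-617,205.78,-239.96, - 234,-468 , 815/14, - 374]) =[ - 780,  -  701, - 660, - 650 , - 617 , - 468, - 374, - 239.96, - 234, - 98,815/14,  59, 195,196,  205.78,  476,  497,708]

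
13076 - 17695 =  - 4619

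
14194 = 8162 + 6032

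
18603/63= 295 + 2/7=295.29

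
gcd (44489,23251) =1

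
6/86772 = 1/14462= 0.00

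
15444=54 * 286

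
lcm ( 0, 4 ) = 0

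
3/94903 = 3/94903 = 0.00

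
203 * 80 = 16240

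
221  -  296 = -75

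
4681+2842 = 7523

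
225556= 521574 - 296018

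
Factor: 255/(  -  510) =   -  1/2 = - 2^( - 1)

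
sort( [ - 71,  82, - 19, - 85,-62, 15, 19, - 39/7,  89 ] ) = [ - 85, - 71, - 62, - 19, - 39/7, 15,19 , 82,89 ] 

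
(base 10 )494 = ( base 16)1EE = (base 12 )352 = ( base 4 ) 13232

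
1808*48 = 86784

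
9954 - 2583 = 7371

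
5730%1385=190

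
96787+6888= 103675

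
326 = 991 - 665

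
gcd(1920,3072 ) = 384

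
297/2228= 297/2228 = 0.13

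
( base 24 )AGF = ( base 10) 6159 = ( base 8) 14017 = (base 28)7NR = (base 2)1100000001111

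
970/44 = 22 + 1/22 = 22.05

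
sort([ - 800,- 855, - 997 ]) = [ - 997, - 855, - 800]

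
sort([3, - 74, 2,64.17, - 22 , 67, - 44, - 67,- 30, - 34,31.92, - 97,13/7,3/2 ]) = [  -  97, -74,-67,-44,-34, - 30, - 22, 3/2,13/7,2,3,31.92,64.17,67 ] 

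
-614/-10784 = 307/5392 = 0.06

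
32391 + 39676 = 72067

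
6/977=6/977  =  0.01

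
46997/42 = 1118 + 41/42 =1118.98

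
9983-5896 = 4087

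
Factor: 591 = 3^1*197^1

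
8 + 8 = 16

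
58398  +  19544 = 77942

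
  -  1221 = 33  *( - 37)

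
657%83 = 76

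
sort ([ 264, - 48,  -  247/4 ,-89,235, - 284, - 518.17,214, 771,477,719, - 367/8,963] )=[ - 518.17, - 284,  -  89, - 247/4 , - 48, - 367/8, 214,235 , 264,477, 719, 771,963 ]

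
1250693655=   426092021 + 824601634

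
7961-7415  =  546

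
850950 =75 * 11346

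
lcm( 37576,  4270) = 187880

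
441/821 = 441/821  =  0.54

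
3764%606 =128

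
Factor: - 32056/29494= - 2^2*4007^1*14747^( - 1 ) = -16028/14747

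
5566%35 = 1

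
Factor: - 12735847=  - 53^1*103^1*2333^1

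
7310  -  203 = 7107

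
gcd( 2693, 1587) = 1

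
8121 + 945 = 9066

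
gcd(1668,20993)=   1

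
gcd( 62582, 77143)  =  1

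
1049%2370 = 1049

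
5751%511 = 130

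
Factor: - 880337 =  - 880337^1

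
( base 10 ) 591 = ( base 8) 1117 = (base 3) 210220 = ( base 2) 1001001111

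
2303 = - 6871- - 9174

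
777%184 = 41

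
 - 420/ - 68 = 105/17 = 6.18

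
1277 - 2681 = - 1404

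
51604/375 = 51604/375 = 137.61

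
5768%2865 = 38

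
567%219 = 129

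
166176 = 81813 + 84363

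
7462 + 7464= 14926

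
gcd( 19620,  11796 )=12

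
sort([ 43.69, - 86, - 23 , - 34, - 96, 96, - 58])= [ - 96, - 86, - 58, - 34, - 23,43.69,96]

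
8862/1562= 4431/781= 5.67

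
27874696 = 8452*3298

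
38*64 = 2432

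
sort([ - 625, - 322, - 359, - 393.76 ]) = [ - 625, - 393.76, - 359, - 322 ]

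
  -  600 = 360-960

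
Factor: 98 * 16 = 2^5*7^2 = 1568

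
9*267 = 2403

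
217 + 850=1067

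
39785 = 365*109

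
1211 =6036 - 4825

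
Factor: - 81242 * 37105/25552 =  - 2^(  -  3 )*5^1*7^2*41^1*181^1*829^1*1597^(  -  1)= - 1507242205/12776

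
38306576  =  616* 62186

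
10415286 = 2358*4417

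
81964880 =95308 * 860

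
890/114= 445/57= 7.81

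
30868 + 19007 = 49875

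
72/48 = 3/2 = 1.50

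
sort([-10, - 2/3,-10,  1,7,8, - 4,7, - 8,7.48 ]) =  [ -10, - 10, - 8,- 4, - 2/3,1,7,  7, 7.48, 8]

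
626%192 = 50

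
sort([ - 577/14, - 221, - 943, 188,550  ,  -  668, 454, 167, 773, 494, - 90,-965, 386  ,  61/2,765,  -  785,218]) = [ - 965,-943, - 785, - 668,  -  221, - 90,  -  577/14 , 61/2, 167, 188, 218,386, 454, 494,550 , 765,  773] 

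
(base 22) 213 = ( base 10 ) 993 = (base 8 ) 1741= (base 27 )19l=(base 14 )50d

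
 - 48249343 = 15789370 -64038713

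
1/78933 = 1/78933 = 0.00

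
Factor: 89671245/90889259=3^1*5^1*17^( - 1)*5346427^( - 1) * 5978083^1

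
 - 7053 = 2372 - 9425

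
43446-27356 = 16090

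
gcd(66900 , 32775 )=75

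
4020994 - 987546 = 3033448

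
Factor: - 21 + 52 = 31 = 31^1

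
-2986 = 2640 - 5626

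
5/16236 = 5/16236 =0.00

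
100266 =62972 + 37294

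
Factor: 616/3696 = 2^( - 1 ) * 3^( - 1) = 1/6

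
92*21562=1983704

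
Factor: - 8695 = -5^1 *37^1*47^1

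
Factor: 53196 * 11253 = 2^2 * 3^2*11^3*13^1*31^2 = 598614588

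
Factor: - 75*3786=- 2^1 *3^2*5^2 * 631^1 = -283950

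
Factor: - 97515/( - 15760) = 99/16   =  2^( - 4)  *  3^2*11^1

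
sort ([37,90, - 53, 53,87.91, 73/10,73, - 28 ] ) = [ - 53, - 28,73/10,37, 53,73,87.91,90 ] 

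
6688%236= 80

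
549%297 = 252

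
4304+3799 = 8103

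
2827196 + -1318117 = 1509079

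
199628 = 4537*44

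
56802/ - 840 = -68 + 53/140= - 67.62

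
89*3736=332504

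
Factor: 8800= 2^5 * 5^2*11^1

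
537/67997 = 537/67997 = 0.01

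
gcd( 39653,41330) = 1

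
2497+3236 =5733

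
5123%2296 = 531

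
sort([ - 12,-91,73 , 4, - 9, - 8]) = [ - 91,-12, -9,-8, 4,73] 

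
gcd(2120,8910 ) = 10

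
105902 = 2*52951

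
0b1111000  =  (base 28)48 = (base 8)170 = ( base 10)120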